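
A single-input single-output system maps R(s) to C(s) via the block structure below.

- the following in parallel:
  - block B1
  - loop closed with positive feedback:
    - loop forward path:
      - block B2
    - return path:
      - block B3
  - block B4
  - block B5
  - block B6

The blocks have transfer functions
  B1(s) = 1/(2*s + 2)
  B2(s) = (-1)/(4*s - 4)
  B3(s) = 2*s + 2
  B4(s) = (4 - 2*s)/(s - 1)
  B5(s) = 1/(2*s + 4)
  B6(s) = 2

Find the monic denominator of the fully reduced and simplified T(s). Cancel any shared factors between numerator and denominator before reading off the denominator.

The answer is s^4 + 5*s^3/3 - 5*s^2/3 - 5*s/3 + 2/3.

Reasoning:
1. apply the feedback formula to B2, B3; result (-1)/(6*s - 2)
2. parallel reduction of B1, [B2/(1-B2*B3)], B4, B5, B6; result (17*s^3 + 31*s^2 + 3*s - 3)/(6*s^4 + 10*s^3 - 10*s^2 - 10*s + 4)
T(s) is the step-2 result (common factors already cancelled). Leading coefficient of the denominator: 6. Divide through by 6 for the monic polynomial.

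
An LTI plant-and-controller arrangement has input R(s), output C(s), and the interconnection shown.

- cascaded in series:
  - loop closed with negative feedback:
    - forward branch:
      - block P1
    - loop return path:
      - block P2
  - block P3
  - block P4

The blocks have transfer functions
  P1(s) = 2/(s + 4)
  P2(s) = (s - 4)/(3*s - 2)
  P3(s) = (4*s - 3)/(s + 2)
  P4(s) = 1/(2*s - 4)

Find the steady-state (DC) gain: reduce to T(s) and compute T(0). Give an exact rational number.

Step 1. collapse the loop (P1 forward, P2 return) = (6*s - 4)/(3*s^2 + 12*s - 16)
Step 2. reduce the series chain [P1/(1+P1*P2)], P3, P4 = (12*s^2 - 17*s + 6)/(3*s^4 + 12*s^3 - 28*s^2 - 48*s + 64)
That last expression is T(s); at s = 0 only the constant terms survive, so T(0) = 6/64 = 3/32.

Hence the answer: 3/32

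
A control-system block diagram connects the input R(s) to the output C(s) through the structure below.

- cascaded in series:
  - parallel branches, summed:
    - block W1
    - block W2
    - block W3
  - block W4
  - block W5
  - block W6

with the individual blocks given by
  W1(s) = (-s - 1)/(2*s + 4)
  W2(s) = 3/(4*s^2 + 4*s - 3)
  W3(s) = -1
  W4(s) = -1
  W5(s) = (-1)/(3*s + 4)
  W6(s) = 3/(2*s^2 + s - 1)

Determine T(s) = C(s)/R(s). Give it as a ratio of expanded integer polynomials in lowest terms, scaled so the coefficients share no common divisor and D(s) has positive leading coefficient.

Answer: (-36*s^3 - 96*s^2 - 15*s + 81)/(48*s^6 + 232*s^5 + 332*s^4 + 30*s^3 - 218*s^2 - 52*s + 48)

Working:
Step 1 - parallel reduction of W1, W2, W3; result (-12*s^3 - 32*s^2 - 5*s + 27)/(8*s^3 + 24*s^2 + 10*s - 12)
Step 2 - cascade (W1+W2+W3), W4, W5, W6; the result is T(s) itself (integer coefficients, no common factor, positive leading denominator coefficient)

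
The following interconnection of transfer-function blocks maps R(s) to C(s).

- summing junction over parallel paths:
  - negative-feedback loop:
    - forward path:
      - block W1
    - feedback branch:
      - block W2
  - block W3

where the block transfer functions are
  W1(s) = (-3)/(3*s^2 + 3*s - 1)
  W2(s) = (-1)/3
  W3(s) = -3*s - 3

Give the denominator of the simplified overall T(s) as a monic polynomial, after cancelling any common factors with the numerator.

First reduce the diagram to T(s).

(1) reduce the feedback loop with forward W1 and return W2 -> (-1)/(s^2 + s)
(2) sum the parallel branches [W1/(1+W1*W2)], W3 -> (-3*s^3 - 6*s^2 - 3*s - 1)/(s^2 + s)
Step 2 gives the fully reduced T(s), with no common factor left to cancel. The denominator is already monic (leading coefficient 1).

Answer: s^2 + s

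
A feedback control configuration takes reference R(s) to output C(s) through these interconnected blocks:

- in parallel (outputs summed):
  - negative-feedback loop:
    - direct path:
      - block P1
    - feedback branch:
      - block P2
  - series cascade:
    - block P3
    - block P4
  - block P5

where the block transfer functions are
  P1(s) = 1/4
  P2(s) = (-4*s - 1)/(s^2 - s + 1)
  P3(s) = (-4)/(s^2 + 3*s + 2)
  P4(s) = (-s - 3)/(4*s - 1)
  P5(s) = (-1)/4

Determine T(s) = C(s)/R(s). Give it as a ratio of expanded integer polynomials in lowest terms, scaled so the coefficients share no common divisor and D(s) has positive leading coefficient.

Reducing step by step:

Step 1. close the feedback loop around P1, P2 = (s^2 - s + 1)/(4*s^2 - 8*s + 3)
Step 2. multiply P3, P4 (series) = (4*s + 12)/(4*s^3 + 11*s^2 + 5*s - 2)
Step 3. combine [P1/(1+P1*P2)], (P3*P4), P5 in parallel - this is the overall T(s), already in the required normalized form

Answer: (16*s^4 + 112*s^3 + 95*s^2 - 339*s + 142)/(64*s^5 + 48*s^4 - 224*s^3 - 60*s^2 + 124*s - 24)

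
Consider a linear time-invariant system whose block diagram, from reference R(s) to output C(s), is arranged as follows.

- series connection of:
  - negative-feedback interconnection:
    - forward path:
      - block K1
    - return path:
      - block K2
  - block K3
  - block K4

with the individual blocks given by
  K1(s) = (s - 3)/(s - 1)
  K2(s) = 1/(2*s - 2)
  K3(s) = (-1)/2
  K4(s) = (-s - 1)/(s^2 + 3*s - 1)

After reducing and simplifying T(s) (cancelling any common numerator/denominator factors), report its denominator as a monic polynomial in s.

Step 1 - reduce the feedback loop with forward K1 and return K2 gives (2*s^2 - 8*s + 6)/(2*s^2 - 3*s - 1)
Step 2 - cascade [K1/(1+K1*K2)], K3, K4 gives (s^3 - 3*s^2 - s + 3)/(2*s^4 + 3*s^3 - 12*s^2 + 1)
Step 2 gives the fully reduced T(s), with no common factor left to cancel. The denominator's leading coefficient is 2, so divide each of its coefficients by 2 to get the monic form.

Final answer: s^4 + 3*s^3/2 - 6*s^2 + 1/2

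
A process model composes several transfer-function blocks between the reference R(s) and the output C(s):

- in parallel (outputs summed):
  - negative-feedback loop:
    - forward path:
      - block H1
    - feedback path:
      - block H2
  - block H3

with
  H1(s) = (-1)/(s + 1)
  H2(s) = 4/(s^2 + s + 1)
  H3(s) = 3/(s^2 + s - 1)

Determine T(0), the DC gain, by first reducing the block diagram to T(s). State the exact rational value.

First reduce the diagram to T(s).

[1] reduce the feedback loop with forward H1 and return H2, giving (-s^2 - s - 1)/(s^3 + 2*s^2 + 2*s - 3)
[2] add [H1/(1+H1*H2)], H3 (parallel), giving (-s^4 + s^3 + 5*s^2 + 6*s - 8)/(s^5 + 3*s^4 + 3*s^3 - 3*s^2 - 5*s + 3)
DC gain: substitute s = 0 into T(s) from step 2: T(0) = -8/3.

Answer: -8/3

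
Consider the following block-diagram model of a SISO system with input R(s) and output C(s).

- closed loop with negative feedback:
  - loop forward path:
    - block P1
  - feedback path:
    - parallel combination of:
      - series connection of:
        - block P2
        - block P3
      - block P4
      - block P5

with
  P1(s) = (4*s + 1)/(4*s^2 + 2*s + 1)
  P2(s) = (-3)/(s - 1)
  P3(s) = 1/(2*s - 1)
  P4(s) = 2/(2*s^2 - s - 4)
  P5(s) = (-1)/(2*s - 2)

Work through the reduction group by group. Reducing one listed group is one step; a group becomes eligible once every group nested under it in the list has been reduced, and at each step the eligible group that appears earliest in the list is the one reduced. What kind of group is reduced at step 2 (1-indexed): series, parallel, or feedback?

Answer: parallel

Working:
[1] multiply P2, P3 (series)
[2] reduce the parallel group (P2*P3), P4, P5
[3] apply the feedback formula to P1, ((P2*P3)+P4+P5)
At step 2 the group reduced is parallel.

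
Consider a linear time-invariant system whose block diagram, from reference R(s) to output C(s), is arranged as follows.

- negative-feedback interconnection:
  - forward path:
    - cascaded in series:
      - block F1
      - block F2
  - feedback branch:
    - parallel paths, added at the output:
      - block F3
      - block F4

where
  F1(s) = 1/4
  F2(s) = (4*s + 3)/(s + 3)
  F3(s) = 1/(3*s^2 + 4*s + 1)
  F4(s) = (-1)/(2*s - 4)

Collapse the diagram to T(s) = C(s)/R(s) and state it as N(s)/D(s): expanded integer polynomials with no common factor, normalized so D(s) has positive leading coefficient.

Reducing step by step:

(1) reduce the series chain F1, F2, giving (4*s + 3)/(4*s + 12)
(2) add F3, F4 (parallel), giving (-3*s^2 - 2*s - 5)/(6*s^3 - 4*s^2 - 14*s - 4)
(3) apply the feedback formula to (F1*F2), (F3+F4); the result is T(s) itself (integer coefficients, no common factor, positive leading denominator coefficient)

Answer: (24*s^4 + 2*s^3 - 68*s^2 - 58*s - 12)/(24*s^4 + 44*s^3 - 121*s^2 - 210*s - 63)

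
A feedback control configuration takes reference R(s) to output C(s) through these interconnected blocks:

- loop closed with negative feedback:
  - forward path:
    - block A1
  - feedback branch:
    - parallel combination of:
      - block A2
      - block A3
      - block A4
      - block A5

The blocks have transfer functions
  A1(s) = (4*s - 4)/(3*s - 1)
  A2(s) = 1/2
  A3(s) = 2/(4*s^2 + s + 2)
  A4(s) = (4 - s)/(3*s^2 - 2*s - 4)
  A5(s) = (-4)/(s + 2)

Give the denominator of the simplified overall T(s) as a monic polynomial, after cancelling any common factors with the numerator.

1. reduce the parallel group A2, A3, A4, A5 gives (12*s^5 - 85*s^4 + 44*s^3 + 144*s^2 + 32*s + 48)/(24*s^5 + 38*s^4 - 44*s^3 - 64*s^2 - 48*s - 32)
2. reduce the feedback loop with forward A1 and return (A2+A3+A4+A5) gives (48*s^6 + 28*s^5 - 164*s^4 - 40*s^3 + 32*s^2 + 32*s + 64)/(60*s^6 - 149*s^5 + 173*s^4 + 126*s^3 - 264*s^2 + 8*s - 80)
The result of step 2 is T(s) in lowest terms. Its denominator has leading coefficient 60; dividing the denominator through by 60 makes it monic.

Answer: s^6 - 149*s^5/60 + 173*s^4/60 + 21*s^3/10 - 22*s^2/5 + 2*s/15 - 4/3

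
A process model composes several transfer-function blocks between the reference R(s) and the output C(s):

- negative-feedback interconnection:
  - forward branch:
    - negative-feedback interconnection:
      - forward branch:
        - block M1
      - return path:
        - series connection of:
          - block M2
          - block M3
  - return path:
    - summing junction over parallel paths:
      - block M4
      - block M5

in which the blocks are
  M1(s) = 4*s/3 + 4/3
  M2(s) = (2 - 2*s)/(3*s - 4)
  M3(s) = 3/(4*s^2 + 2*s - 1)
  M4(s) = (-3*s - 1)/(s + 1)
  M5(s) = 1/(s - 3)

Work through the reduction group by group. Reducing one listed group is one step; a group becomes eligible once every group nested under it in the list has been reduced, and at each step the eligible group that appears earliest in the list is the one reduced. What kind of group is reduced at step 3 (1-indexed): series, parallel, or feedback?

Answer: parallel

Working:
(1) multiply M2, M3 (series)
(2) apply the feedback formula to M1, (M2*M3)
(3) combine M4, M5 in parallel
(4) reduce the feedback loop with forward [M1/(1+M1*(M2*M3))] and return (M4+M5)
Step 3: parallel.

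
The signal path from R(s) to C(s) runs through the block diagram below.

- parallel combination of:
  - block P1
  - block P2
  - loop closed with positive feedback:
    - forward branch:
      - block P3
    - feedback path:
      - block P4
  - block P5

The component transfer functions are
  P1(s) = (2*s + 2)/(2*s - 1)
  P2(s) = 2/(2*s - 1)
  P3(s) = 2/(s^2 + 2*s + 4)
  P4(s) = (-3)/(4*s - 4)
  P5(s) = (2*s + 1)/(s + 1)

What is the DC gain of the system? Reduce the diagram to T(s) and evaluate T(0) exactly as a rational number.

Answer: -11/5

Working:
Step 1 - reduce the feedback loop with forward P3 and return P4, giving (4*s - 4)/(2*s^3 + 2*s^2 + 4*s - 5)
Step 2 - combine P1, P2, [P3/(1-P3*P4)], P5 in parallel, giving (12*s^5 + 24*s^4 + 50*s^3 - 4*s^2 - 26*s - 11)/(4*s^5 + 6*s^4 + 8*s^3 - 8*s^2 - 9*s + 5)
DC gain: substitute s = 0 into T(s) from step 2: T(0) = -11/5.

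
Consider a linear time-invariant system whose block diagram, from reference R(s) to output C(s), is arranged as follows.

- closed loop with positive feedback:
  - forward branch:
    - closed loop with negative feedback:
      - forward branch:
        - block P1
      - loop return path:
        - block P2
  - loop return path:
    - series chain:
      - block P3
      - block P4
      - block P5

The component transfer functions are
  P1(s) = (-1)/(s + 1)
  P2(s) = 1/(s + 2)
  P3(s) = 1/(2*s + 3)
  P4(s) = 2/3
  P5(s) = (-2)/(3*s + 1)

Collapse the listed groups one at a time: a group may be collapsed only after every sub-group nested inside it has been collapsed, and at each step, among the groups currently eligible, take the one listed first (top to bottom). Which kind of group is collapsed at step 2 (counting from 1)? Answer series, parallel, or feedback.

[1] apply the feedback formula to P1, P2
[2] reduce the series chain P3, P4, P5
[3] apply the feedback formula to [P1/(1+P1*P2)], (P3*P4*P5)
At step 2 the group reduced is series.

Answer: series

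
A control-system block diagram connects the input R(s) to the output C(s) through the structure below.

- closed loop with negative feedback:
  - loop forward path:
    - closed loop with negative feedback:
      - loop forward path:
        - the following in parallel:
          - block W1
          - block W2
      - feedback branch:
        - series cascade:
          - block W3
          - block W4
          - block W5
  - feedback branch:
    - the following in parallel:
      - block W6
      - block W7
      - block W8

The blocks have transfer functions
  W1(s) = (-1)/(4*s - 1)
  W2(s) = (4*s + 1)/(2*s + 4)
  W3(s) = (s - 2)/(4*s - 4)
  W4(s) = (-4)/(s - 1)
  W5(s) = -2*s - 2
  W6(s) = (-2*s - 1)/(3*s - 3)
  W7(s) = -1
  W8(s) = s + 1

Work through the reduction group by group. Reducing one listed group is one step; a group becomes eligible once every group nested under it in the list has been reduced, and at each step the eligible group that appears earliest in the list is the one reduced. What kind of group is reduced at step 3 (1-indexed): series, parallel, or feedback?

Answer: feedback

Working:
Step 1 - add W1, W2 (parallel)
Step 2 - reduce the series chain W3, W4, W5
Step 3 - reduce the feedback loop with forward (W1+W2) and return (W3*W4*W5)
Step 4 - reduce the parallel group W6, W7, W8
Step 5 - apply the feedback formula to [(W1+W2)/(1+(W1+W2)*(W3*W4*W5))], (W6+W7+W8)
The group at step 3 is a feedback group.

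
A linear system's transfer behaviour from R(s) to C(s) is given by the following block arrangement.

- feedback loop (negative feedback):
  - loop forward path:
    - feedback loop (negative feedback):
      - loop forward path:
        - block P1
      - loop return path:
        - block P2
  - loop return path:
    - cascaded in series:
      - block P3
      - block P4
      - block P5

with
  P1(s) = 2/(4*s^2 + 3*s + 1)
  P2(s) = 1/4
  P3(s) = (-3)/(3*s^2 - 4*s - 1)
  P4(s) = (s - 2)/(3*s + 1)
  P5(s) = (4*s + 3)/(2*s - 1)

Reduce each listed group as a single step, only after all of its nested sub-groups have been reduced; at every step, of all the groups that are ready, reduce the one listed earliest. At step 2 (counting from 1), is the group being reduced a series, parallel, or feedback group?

Step 1. feedback reduction of P1, P2
Step 2. cascade P3, P4, P5
Step 3. close the feedback loop around [P1/(1+P1*P2)], (P3*P4*P5)
So the answer for step 2 is series.

Answer: series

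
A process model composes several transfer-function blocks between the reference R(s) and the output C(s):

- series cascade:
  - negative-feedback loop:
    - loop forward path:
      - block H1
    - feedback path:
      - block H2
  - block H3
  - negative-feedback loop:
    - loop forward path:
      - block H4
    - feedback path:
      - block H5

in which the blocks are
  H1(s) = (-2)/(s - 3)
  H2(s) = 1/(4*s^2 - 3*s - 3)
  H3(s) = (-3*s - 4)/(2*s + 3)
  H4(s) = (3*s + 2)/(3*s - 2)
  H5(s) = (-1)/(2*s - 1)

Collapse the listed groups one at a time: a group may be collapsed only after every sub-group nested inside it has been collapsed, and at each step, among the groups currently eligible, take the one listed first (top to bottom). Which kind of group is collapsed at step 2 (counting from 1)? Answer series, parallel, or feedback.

Step 1: collapse the loop (H1 forward, H2 return)
Step 2: reduce the feedback loop with forward H4 and return H5
Step 3: combine [H1/(1+H1*H2)], H3, [H4/(1+H4*H5)] in series
The group at step 2 is a feedback group.

Hence the answer: feedback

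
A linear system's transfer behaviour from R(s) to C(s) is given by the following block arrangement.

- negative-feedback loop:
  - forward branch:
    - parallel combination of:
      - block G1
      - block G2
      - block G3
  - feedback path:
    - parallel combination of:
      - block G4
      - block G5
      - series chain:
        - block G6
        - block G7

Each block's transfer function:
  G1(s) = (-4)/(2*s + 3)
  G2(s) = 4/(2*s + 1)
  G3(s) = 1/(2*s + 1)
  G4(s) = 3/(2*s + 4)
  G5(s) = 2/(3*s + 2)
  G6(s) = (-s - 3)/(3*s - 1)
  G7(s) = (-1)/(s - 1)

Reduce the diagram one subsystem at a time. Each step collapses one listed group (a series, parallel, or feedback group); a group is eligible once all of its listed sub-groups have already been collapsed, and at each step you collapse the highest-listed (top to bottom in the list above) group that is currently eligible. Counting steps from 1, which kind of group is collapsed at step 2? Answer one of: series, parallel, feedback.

(1) add G1, G2, G3 (parallel)
(2) multiply G6, G7 (series)
(3) combine G4, G5, (G6*G7) in parallel
(4) close the feedback loop around (G1+G2+G3), (G4+G5+(G6*G7))
Step 2: series.

Therefore the answer is series.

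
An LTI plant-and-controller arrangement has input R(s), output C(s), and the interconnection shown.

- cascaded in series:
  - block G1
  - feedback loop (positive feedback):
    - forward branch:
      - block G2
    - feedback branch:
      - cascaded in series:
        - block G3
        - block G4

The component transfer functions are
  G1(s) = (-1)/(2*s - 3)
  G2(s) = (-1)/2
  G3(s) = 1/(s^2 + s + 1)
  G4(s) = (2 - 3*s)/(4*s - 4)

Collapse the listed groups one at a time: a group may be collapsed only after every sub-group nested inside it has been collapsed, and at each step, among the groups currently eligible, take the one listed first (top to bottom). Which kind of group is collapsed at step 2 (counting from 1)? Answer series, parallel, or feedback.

Step 1: reduce the series chain G3, G4
Step 2: collapse the loop (G2 forward, (G3*G4) return)
Step 3: combine G1, [G2/(1-G2*(G3*G4))] in series
Step 2: feedback.

Hence the answer: feedback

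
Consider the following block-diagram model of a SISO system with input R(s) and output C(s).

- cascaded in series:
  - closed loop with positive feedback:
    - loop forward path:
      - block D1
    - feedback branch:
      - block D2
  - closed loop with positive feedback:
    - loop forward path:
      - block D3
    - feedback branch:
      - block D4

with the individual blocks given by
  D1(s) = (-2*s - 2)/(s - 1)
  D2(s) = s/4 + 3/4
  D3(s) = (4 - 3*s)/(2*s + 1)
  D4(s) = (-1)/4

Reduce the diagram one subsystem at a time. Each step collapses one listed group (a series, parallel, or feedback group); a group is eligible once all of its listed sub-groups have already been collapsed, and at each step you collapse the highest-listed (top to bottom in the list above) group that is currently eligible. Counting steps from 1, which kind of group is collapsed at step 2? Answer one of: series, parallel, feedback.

Step 1: feedback reduction of D1, D2
Step 2: apply the feedback formula to D3, D4
Step 3: reduce the series chain [D1/(1-D1*D2)], [D3/(1-D3*D4)]
Step 2 collapses a feedback group.

Answer: feedback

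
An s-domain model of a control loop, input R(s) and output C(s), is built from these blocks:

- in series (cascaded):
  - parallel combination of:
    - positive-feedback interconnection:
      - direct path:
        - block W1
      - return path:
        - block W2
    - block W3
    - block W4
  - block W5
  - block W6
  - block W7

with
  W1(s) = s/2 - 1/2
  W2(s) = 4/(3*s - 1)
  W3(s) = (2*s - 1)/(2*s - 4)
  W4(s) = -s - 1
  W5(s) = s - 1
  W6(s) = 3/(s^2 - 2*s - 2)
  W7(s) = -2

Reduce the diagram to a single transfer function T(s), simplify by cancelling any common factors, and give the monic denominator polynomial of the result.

Step 1. feedback reduction of W1, W2 = (3*s^2 - 4*s + 1)/(2*s + 2)
Step 2. parallel reduction of [W1/(1-W1*W2)], W3, W4 = (s^3 - 8*s^2 + 16*s + 1)/(2*s^2 - 2*s - 4)
Step 3. cascade ([W1/(1-W1*W2)]+W3+W4), W5, W6, W7 = (-3*s^4 + 27*s^3 - 72*s^2 + 45*s + 3)/(s^4 - 3*s^3 - 2*s^2 + 6*s + 4)
Step 3 gives the fully reduced T(s), with no common factor left to cancel. The denominator is already monic (leading coefficient 1).

Therefore the answer is s^4 - 3*s^3 - 2*s^2 + 6*s + 4.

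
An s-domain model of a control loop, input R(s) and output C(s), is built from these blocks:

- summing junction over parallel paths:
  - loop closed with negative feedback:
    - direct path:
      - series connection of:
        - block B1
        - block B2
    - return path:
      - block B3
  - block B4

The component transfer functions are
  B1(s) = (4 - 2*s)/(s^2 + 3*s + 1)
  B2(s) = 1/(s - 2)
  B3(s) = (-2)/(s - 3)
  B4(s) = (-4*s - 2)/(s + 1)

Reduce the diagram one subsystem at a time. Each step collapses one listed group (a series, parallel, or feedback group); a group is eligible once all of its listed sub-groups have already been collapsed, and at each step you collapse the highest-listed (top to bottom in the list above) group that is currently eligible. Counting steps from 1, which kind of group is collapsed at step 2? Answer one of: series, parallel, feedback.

Step 1. series reduction of B1, B2
Step 2. collapse the loop ((B1*B2) forward, B3 return)
Step 3. reduce the parallel group [(B1*B2)/(1+(B1*B2)*B3)], B4
Step 2 collapses a feedback group.

Final answer: feedback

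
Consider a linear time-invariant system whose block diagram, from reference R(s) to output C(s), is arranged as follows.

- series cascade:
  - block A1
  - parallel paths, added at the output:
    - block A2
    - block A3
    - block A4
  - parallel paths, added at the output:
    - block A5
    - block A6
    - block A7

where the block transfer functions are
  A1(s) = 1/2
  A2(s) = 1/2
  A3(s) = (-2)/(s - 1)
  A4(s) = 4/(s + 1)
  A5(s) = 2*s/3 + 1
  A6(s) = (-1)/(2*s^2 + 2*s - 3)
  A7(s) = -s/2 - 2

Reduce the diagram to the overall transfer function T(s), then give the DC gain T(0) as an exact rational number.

Reducing step by step:

Step 1. reduce the parallel group A2, A3, A4, giving (s^2 + 4*s - 13)/(2*s^2 - 2)
Step 2. add A5, A6, A7 (parallel), giving (2*s^3 - 10*s^2 - 15*s + 12)/(12*s^2 + 12*s - 18)
Step 3. series reduction of A1, (A2+A3+A4), (A5+A6+A7), giving (2*s^5 - 2*s^4 - 81*s^3 + 82*s^2 + 243*s - 156)/(48*s^4 + 48*s^3 - 120*s^2 - 48*s + 72)
Step 3 gives the overall T(s). Then T(0) = -156/72 = -13/6.

Answer: -13/6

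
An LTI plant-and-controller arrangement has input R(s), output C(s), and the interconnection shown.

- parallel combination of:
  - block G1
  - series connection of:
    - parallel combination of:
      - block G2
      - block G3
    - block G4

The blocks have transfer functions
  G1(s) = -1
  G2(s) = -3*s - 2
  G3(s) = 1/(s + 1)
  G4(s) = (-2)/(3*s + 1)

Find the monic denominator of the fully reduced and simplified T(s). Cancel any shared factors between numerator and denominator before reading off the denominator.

First reduce the diagram to T(s).

(1) add G2, G3 (parallel) -> (-3*s^2 - 5*s - 1)/(s + 1)
(2) reduce the series chain (G2+G3), G4 -> (6*s^2 + 10*s + 2)/(3*s^2 + 4*s + 1)
(3) sum the parallel branches G1, ((G2+G3)*G4) -> (3*s^2 + 6*s + 1)/(3*s^2 + 4*s + 1)
The result of step 3 is T(s) in lowest terms. Its denominator has leading coefficient 3; dividing the denominator through by 3 makes it monic.

Answer: s^2 + 4*s/3 + 1/3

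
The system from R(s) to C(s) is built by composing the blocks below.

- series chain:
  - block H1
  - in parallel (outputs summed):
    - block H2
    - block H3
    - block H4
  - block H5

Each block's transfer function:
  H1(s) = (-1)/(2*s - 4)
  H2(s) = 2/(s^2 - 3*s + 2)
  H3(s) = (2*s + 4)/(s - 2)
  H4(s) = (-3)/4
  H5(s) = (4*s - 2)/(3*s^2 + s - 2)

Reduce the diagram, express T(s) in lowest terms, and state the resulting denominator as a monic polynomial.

1. reduce the parallel group H2, H3, H4 -> (5*s^2 + 17*s - 14)/(4*s^2 - 12*s + 8)
2. cascade H1, (H2+H3+H4), H5 -> (-10*s^3 - 29*s^2 + 45*s - 14)/(12*s^5 - 56*s^4 + 68*s^3 + 24*s^2 - 80*s + 32)
No further cancellation is possible in the step-2 result, so that is T(s). Its denominator becomes monic after dividing by the leading coefficient 12.

Final answer: s^5 - 14*s^4/3 + 17*s^3/3 + 2*s^2 - 20*s/3 + 8/3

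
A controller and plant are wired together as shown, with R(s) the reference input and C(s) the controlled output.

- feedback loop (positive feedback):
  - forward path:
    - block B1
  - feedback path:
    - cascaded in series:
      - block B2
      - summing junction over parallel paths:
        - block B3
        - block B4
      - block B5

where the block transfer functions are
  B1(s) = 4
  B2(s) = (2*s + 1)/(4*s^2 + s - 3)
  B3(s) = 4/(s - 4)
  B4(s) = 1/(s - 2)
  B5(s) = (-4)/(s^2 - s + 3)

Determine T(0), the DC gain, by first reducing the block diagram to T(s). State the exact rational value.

Step 1. sum the parallel branches B3, B4 -> (5*s - 12)/(s^2 - 6*s + 8)
Step 2. combine B2, (B3+B4), B5 in series -> (-40*s^2 + 76*s + 48)/(4*s^6 - 27*s^5 + 58*s^4 - 66*s^3 + 19*s^2 + 102*s - 72)
Step 3. reduce the feedback loop with forward B1 and return (B2*(B3+B4)*B5) -> (16*s^6 - 108*s^5 + 232*s^4 - 264*s^3 + 76*s^2 + 408*s - 288)/(4*s^6 - 27*s^5 + 58*s^4 - 66*s^3 + 179*s^2 - 202*s - 264)
The step-3 result is T(s). Setting s = 0: T(0) = -288/(-264) = 12/11.

Final answer: 12/11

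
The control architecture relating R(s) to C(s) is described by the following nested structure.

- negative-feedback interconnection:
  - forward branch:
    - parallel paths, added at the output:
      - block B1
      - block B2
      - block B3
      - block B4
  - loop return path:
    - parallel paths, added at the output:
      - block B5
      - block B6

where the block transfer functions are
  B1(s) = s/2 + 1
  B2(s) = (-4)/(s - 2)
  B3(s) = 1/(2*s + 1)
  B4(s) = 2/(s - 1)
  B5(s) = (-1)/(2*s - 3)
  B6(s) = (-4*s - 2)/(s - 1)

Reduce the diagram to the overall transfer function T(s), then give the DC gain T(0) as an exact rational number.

Answer: 6/17

Working:
[1] combine B1, B2, B3, B4 in parallel = (2*s^4 - s^3 - 15*s^2 - 6*s + 8)/(4*s^3 - 10*s^2 + 2*s + 4)
[2] reduce the parallel group B5, B6 = (-8*s^2 + 7*s + 7)/(2*s^2 - 5*s + 3)
[3] collapse the loop ((B1+B2+B3+B4) forward, (B5+B6) return) = (-4*s^6 + 12*s^5 + 19*s^4 - 60*s^3 - s^2 + 58*s - 24)/(16*s^6 - 30*s^5 - 87*s^4 - 2*s^3 + 243*s^2 - 68)
The step-3 result is T(s). Setting s = 0: T(0) = -24/(-68) = 6/17.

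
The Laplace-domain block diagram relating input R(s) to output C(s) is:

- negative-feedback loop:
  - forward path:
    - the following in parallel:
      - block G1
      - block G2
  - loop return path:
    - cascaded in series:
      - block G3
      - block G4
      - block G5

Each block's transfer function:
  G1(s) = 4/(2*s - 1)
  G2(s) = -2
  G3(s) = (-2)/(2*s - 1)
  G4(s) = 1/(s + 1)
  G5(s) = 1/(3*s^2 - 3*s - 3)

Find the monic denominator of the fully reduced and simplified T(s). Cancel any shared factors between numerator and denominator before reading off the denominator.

The answer is s^5 - s^4 - 7*s^3/4 + s^2 + 7*s/6 - 5/4.

Reasoning:
Step 1 - sum the parallel branches G1, G2: (6 - 4*s)/(2*s - 1)
Step 2 - multiply G3, G4, G5 (series): (-2)/(6*s^4 - 3*s^3 - 12*s^2 + 3)
Step 3 - apply the feedback formula to (G1+G2), (G3*G4*G5): (-24*s^5 + 48*s^4 + 30*s^3 - 72*s^2 - 12*s + 18)/(12*s^5 - 12*s^4 - 21*s^3 + 12*s^2 + 14*s - 15)
T(s) is the step-3 result (common factors already cancelled). Leading coefficient of the denominator: 12. Divide through by 12 for the monic polynomial.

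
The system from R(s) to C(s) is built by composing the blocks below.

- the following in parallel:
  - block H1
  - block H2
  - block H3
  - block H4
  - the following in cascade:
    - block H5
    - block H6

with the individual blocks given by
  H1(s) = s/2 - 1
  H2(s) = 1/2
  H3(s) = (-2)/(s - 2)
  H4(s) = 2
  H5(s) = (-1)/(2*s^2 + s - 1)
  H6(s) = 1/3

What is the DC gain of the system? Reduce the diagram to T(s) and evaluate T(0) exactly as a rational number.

Step 1. cascade H5, H6 = (-1)/(6*s^2 + 3*s - 3)
Step 2. sum the parallel branches H1, H2, H3, H4, (H5*H6) = (6*s^4 + 9*s^3 - 60*s^2 - 35*s + 34)/(12*s^3 - 18*s^2 - 18*s + 12)
Step 2 gives the overall T(s). Then T(0) = 34/12 = 17/6.

Hence the answer: 17/6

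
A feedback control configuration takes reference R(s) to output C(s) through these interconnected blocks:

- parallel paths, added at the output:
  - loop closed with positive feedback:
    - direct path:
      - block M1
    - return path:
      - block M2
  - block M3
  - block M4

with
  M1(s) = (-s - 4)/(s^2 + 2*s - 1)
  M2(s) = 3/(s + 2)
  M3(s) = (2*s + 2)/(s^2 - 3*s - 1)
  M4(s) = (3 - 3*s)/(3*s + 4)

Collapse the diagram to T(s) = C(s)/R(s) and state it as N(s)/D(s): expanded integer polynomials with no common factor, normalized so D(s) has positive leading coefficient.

Answer: (-3*s^6 + 3*s^5 + 49*s^4 + 136*s^3 + 382*s^2 + 254*s + 82)/(3*s^6 + 7*s^5 - 17*s^4 - 64*s^3 - 156*s^2 - 174*s - 40)

Working:
(1) close the feedback loop around M1, M2; result (-s^2 - 6*s - 8)/(s^3 + 4*s^2 + 6*s + 10)
(2) combine [M1/(1-M1*M2)], M3, M4 in parallel, giving the overall T(s)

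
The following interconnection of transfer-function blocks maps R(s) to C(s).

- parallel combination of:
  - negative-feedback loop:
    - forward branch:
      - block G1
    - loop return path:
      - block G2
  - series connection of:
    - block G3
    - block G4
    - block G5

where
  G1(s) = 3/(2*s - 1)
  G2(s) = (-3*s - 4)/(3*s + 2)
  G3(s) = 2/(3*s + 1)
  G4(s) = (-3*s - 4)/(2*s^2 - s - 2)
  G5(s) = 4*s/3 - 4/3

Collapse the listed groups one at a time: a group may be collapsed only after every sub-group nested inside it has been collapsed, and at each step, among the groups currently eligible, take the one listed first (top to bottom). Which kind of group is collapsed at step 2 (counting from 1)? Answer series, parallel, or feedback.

Reducing step by step:

[1] reduce the feedback loop with forward G1 and return G2
[2] multiply G3, G4, G5 (series)
[3] sum the parallel branches [G1/(1+G1*G2)], (G3*G4*G5)
The group at step 2 is a series group.

Answer: series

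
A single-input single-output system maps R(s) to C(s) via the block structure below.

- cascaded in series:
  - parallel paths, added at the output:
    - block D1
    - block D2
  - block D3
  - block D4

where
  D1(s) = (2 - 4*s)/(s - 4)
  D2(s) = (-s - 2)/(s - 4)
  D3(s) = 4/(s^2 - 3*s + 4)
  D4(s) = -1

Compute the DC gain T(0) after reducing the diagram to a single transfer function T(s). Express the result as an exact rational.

The answer is 0.

Reasoning:
1. parallel reduction of D1, D2 = (-5*s)/(s - 4)
2. multiply (D1+D2), D3, D4 (series) = (20*s)/(s^3 - 7*s^2 + 16*s - 16)
DC gain: substitute s = 0 into T(s) from step 2: T(0) = 0/(-16) = 0.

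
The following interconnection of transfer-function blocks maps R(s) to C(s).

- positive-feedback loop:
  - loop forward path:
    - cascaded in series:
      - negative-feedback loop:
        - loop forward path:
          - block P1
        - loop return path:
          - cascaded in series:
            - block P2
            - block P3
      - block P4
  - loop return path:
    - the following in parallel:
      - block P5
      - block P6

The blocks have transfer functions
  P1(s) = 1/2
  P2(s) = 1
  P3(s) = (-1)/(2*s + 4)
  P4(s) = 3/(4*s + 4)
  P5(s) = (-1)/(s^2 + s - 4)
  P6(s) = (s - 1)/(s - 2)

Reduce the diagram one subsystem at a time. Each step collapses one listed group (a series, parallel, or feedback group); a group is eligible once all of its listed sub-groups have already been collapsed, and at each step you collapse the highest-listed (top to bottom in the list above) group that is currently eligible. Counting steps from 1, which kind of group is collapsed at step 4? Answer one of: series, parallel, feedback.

The answer is parallel.

Reasoning:
1. reduce the series chain P2, P3
2. close the feedback loop around P1, (P2*P3)
3. multiply [P1/(1+P1*(P2*P3))], P4 (series)
4. combine P5, P6 in parallel
5. collapse the loop (([P1/(1+P1*(P2*P3))]*P4) forward, (P5+P6) return)
At step 4 the group reduced is parallel.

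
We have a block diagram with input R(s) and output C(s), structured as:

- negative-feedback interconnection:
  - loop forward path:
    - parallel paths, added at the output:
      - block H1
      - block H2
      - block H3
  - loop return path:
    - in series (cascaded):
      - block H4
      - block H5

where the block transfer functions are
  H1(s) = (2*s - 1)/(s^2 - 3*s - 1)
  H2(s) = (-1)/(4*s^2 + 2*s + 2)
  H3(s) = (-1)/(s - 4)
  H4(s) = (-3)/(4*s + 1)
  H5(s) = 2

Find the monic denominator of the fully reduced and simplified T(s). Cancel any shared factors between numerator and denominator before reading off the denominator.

(1) add H1, H2, H3 (parallel) = (4*s^4 - 23*s^3 + 17*s^2 - 13*s + 6)/(4*s^5 - 26*s^4 + 32*s^3 + 24*s^2 + 30*s + 8)
(2) reduce the series chain H4, H5 = (-6)/(4*s + 1)
(3) reduce the feedback loop with forward (H1+H2+H3) and return (H4*H5) = (16*s^5 - 88*s^4 + 45*s^3 - 35*s^2 + 11*s + 6)/(16*s^6 - 100*s^5 + 78*s^4 + 266*s^3 + 42*s^2 + 140*s - 28)
T(s) is the step-3 result (common factors already cancelled). Leading coefficient of the denominator: 16. Divide through by 16 for the monic polynomial.

Hence the answer: s^6 - 25*s^5/4 + 39*s^4/8 + 133*s^3/8 + 21*s^2/8 + 35*s/4 - 7/4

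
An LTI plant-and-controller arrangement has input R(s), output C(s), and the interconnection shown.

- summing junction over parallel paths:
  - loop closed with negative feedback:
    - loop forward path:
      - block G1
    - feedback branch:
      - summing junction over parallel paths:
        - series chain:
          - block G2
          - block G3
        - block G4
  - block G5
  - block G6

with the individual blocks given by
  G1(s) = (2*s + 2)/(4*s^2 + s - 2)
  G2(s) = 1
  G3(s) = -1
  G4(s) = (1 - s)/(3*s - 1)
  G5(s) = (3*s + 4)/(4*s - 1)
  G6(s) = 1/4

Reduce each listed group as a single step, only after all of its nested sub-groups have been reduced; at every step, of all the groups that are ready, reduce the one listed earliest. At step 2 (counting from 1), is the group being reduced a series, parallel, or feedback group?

Reducing step by step:

Step 1. multiply G2, G3 (series)
Step 2. reduce the parallel group (G2*G3), G4
Step 3. collapse the loop (G1 forward, ((G2*G3)+G4) return)
Step 4. reduce the parallel group [G1/(1+G1*((G2*G3)+G4))], G5, G6
At step 2 the group reduced is parallel.

Answer: parallel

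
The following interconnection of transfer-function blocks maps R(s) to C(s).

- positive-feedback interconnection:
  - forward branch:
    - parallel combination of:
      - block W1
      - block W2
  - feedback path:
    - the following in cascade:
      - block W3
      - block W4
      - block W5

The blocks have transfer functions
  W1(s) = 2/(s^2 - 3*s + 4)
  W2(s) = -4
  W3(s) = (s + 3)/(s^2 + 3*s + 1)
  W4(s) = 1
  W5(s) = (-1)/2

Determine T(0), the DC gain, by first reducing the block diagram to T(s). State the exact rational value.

Step 1 - parallel reduction of W1, W2 = (-4*s^2 + 12*s - 14)/(s^2 - 3*s + 4)
Step 2 - cascade W3, W4, W5 = (-s - 3)/(2*s^2 + 6*s + 2)
Step 3 - apply the feedback formula to (W1+W2), (W3*W4*W5) = (-4*s^4 + 18*s^2 - 30*s - 14)/(s^4 - 2*s^3 - 4*s^2 + 20*s - 17)
That last expression is T(s); at s = 0 only the constant terms survive, so T(0) = -14/(-17) = 14/17.

Hence the answer: 14/17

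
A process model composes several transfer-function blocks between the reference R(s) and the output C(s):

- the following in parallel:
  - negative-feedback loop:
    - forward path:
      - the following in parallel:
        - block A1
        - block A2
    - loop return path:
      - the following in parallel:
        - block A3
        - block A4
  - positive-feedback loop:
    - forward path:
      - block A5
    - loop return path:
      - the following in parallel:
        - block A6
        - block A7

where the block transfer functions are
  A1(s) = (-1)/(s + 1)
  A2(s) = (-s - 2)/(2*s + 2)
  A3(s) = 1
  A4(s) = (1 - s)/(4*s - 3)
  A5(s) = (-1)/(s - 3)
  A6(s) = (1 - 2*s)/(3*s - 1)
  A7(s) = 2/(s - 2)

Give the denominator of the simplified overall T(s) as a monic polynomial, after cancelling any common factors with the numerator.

The answer is s^5 - 38*s^4/5 + 64*s^3/3 - 358*s^2/15 + 148*s/15 - 4/3.

Reasoning:
Step 1: reduce the parallel group A1, A2; result (-s - 4)/(2*s + 2)
Step 2: reduce the parallel group A3, A4; result (3*s - 2)/(4*s - 3)
Step 3: feedback reduction of (A1+A2), (A3+A4); result (-4*s^2 - 13*s + 12)/(5*s^2 - 8*s + 2)
Step 4: reduce the parallel group A6, A7; result (-2*s^2 + 11*s - 4)/(3*s^2 - 7*s + 2)
Step 5: close the feedback loop around A5, (A6+A7); result (-3*s^2 + 7*s - 2)/(3*s^3 - 18*s^2 + 34*s - 10)
Step 6: combine [(A1+A2)/(1+(A1+A2)*(A3+A4))], [A5/(1-A5*(A6+A7))] in parallel; result (-12*s^5 + 18*s^4 + 193*s^3 - 690*s^2 + 568*s - 124)/(15*s^5 - 114*s^4 + 320*s^3 - 358*s^2 + 148*s - 20)
The result of step 6 is T(s) in lowest terms. Its denominator has leading coefficient 15; dividing the denominator through by 15 makes it monic.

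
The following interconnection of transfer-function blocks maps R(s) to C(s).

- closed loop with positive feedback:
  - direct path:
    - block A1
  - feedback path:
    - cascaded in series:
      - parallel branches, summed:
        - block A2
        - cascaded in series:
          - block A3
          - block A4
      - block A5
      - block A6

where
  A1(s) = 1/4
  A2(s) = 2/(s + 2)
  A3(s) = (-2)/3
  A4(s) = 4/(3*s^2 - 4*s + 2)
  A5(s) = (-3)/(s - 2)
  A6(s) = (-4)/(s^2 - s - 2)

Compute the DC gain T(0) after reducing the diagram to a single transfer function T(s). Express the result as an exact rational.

The answer is 1/5.

Reasoning:
Step 1. cascade A3, A4 -> (-8)/(9*s^2 - 12*s + 6)
Step 2. combine A2, (A3*A4) in parallel -> (18*s^2 - 32*s - 4)/(9*s^3 + 6*s^2 - 18*s + 12)
Step 3. combine (A2+(A3*A4)), A5, A6 in series -> (72*s^2 - 128*s - 16)/(3*s^6 - 7*s^5 - 12*s^4 + 34*s^3 - 4*s^2 - 24*s + 16)
Step 4. feedback reduction of A1, ((A2+(A3*A4))*A5*A6) -> (3*s^6 - 7*s^5 - 12*s^4 + 34*s^3 - 4*s^2 - 24*s + 16)/(12*s^6 - 28*s^5 - 48*s^4 + 136*s^3 - 88*s^2 + 32*s + 80)
Evaluating the step-4 result (the overall T(s)) at s = 0 gives T(0) = 16/80 = 1/5.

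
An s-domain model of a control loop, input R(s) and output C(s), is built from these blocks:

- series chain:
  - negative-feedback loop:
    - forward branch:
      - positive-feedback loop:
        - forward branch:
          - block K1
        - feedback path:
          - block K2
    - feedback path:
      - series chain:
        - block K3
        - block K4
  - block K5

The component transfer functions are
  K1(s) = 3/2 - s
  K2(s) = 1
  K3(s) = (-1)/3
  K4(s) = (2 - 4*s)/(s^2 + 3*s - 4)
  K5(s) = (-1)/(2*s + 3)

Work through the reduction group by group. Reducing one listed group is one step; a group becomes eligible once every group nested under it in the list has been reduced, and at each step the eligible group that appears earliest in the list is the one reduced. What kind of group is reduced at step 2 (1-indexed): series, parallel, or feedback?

Reducing step by step:

(1) collapse the loop (K1 forward, K2 return)
(2) series reduction of K3, K4
(3) close the feedback loop around [K1/(1-K1*K2)], (K3*K4)
(4) combine [[K1/(1-K1*K2)]/(1+[K1/(1-K1*K2)]*(K3*K4))], K5 in series
So the answer for step 2 is series.

Answer: series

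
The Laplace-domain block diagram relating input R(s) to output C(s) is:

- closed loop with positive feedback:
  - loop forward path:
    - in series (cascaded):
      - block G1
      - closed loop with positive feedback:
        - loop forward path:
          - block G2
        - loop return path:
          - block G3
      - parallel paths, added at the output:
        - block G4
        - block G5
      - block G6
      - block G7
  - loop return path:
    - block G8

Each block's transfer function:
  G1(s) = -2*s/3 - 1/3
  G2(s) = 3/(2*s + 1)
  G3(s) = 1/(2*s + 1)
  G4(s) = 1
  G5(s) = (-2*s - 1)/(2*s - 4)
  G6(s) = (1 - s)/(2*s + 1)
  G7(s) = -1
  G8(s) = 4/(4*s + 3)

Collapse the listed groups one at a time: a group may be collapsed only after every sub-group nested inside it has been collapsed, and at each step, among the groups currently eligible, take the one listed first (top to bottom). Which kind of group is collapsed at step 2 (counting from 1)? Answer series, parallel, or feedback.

Answer: parallel

Working:
[1] reduce the feedback loop with forward G2 and return G3
[2] reduce the parallel group G4, G5
[3] multiply G1, [G2/(1-G2*G3)], (G4+G5), G6, G7 (series)
[4] apply the feedback formula to (G1*[G2/(1-G2*G3)]*(G4+G5)*G6*G7), G8
The group at step 2 is a parallel group.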